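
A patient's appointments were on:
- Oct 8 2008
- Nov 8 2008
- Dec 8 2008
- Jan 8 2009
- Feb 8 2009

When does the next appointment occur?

Mar 8 2009

Gaps: 31, 30, 31, 31 days — not constant. Every event is on the 8th of the month.
Pattern: the 8th of each month.
Next: March 2009 → Mar 8 2009.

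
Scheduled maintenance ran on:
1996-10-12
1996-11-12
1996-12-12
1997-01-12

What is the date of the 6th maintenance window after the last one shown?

1997-07-12

Gaps: 31, 30, 31 days — not constant. Every event is on the 12th of the month.
Pattern: the 12th of each month.
Next: February 1997 → 1997-02-12.
Next: March 1997 → 1997-03-12.
Next: April 1997 → 1997-04-12.
May 1997: 1997-05-12.
Next: June 1997 → 1997-06-12.
Next: July 1997 → 1997-07-12.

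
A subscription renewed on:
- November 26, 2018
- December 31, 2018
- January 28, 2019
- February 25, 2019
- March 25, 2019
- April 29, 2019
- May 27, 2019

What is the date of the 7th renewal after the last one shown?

December 30, 2019

Every date is a Monday; gaps 35, 28, 28, 28, 35, 28 days.
Each is the last Monday of its month (at least one falls on the 29th or later, ruling out '4th Monday').
June 2019 ends with Monday June 24, 2019.
Last Monday of July 2019: July 29, 2019.
August 2019 ends with Monday August 26, 2019.
September 2019 ends with Monday September 30, 2019.
Last Monday of October 2019: October 28, 2019.
November 2019 ends with Monday November 25, 2019.
Last Monday of December 2019: December 30, 2019.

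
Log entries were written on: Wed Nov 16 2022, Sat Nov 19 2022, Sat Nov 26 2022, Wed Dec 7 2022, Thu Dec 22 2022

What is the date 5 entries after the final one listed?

Gaps: 3, 7, 11, 15 days — each gap is 4 larger than the previous one.
Next gap: 19 days. Thu Dec 22 2022 + 19 days = Tue Jan 10 2023.
Next gap: 23 days. Tue Jan 10 2023 + 23 days = Thu Feb 2 2023.
Next gap: 27 days. Thu Feb 2 2023 + 27 days = Wed Mar 1 2023.
Next gap: 31 days. Wed Mar 1 2023 + 31 days = Sat Apr 1 2023.
Next gap: 35 days. Sat Apr 1 2023 + 35 days = Sat May 6 2023.

Sat May 6 2023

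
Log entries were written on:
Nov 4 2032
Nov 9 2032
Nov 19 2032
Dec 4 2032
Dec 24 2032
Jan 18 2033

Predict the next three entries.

Intervals are 5, 10, 15, 20, 25 days — an arithmetic progression with common difference 5.
Next gap: 30 days. Jan 18 2033 + 30 days = Feb 17 2033.
Next gap: 35 days. Feb 17 2033 + 35 days = Mar 24 2033.
Next gap: 40 days. Mar 24 2033 + 40 days = May 3 2033.

Feb 17 2033, Mar 24 2033, May 3 2033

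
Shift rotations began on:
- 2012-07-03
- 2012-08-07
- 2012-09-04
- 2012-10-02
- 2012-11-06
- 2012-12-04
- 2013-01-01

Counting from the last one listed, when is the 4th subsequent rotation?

2013-05-07

Gaps: 35, 28, 28, 35, 28, 28 days — a mix of 28 and 35. Every date is a Tuesday.
Each is the 1st Tuesday of its month.
1st Tuesday of February 2013: 2013-02-05.
1st Tuesday of March 2013: 2013-03-05.
April 2013 — 1st Tuesday is 2013-04-02.
1st Tuesday of May 2013: 2013-05-07.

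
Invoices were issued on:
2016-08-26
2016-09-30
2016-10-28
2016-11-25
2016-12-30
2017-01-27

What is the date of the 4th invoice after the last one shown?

2017-05-26

These are Fridays with 35, 28, 28, 35, 28-day gaps.
Each is the final Friday of its month — 2016-09-30 is past the 28th, so '4th Friday' doesn't fit.
Last Friday of February 2017: 2017-02-24.
Last Friday of March 2017: 2017-03-31.
April 2017 ends with Friday 2017-04-28.
Last Friday of May 2017: 2017-05-26.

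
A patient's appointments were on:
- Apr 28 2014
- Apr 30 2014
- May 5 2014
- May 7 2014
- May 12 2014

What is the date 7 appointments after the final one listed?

Every event lands on a Monday or Wednesday (gaps cycle 2, 5, 2, 5).
So the schedule is: every Monday and Wednesday.
Next Wednesday: May 14 2014.
The following Monday is May 19 2014.
The following Wednesday is May 21 2014.
Next Monday: May 26 2014.
Next Wednesday: May 28 2014.
Next Monday: Jun 2 2014.
The following Wednesday is Jun 4 2014.

Jun 4 2014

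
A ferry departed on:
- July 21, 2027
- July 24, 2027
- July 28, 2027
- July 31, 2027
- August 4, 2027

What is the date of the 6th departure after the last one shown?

Every event lands on a Wednesday or Saturday (gaps cycle 3, 4, 3, 4).
So the schedule is: every Wednesday and Saturday.
The following Saturday is August 7, 2027.
The following Wednesday is August 11, 2027.
Next Saturday: August 14, 2027.
Next Wednesday: August 18, 2027.
Next Saturday: August 21, 2027.
The following Wednesday is August 25, 2027.

August 25, 2027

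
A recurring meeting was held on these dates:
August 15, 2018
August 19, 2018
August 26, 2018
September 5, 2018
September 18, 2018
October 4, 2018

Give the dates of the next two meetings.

Intervals are 4, 7, 10, 13, 16 days — an arithmetic progression with common difference 3.
Next gap: 19 days. October 4, 2018 + 19 days = October 23, 2018.
Next gap: 22 days. October 23, 2018 + 22 days = November 14, 2018.

October 23, 2018; November 14, 2018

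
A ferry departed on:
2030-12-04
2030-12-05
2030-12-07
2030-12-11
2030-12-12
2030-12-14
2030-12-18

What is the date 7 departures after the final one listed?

The gap pattern 1, 2, 4, 1, 2, 4 repeats every 3 events.
These are the Wednesdays, Thursdays and Saturdays of each week.
The following Thursday is 2030-12-19.
The following Saturday is 2030-12-21.
Next Wednesday: 2030-12-25.
The following Thursday is 2030-12-26.
Next Saturday: 2030-12-28.
Next Wednesday: 2031-01-01.
Next Thursday: 2031-01-02.

2031-01-02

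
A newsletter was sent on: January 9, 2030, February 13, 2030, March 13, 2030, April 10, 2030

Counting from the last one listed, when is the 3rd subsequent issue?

Gaps: 35, 28, 28 days — a mix of 28 and 35. Every date is a Wednesday.
Each is the 2nd Wednesday of its month.
May 2030 — 2nd Wednesday is May 8, 2030.
2nd Wednesday of June 2030: June 12, 2030.
July 2030 — 2nd Wednesday is July 10, 2030.

July 10, 2030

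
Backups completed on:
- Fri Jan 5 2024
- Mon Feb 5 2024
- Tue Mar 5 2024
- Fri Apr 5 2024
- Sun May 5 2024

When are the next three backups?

Each date is the 5th; the gaps (31, 29, 31, 30) track the month lengths.
The rule is the 5th of each month.
Next: June 2024 → Wed Jun 5 2024.
Next: July 2024 → Fri Jul 5 2024.
August 2024: Mon Aug 5 2024.

Wed Jun 5 2024, Fri Jul 5 2024, Mon Aug 5 2024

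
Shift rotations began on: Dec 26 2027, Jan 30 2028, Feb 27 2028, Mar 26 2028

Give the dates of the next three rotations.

Apr 30 2028, May 28 2028, Jun 25 2028

Every date is a Sunday; gaps 35, 28, 28 days.
Each is the last Sunday of its month (at least one falls on the 29th or later, ruling out '4th Sunday').
April 2028 ends with Sunday Apr 30 2028.
May 2028 ends with Sunday May 28 2028.
Last Sunday of June 2028: Jun 25 2028.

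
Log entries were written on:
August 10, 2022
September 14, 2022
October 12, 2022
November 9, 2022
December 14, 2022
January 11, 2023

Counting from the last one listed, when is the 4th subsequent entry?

May 10, 2023

These are Wednesdays at 28- or 35-day spacing (35, 28, 28, 35, 28).
The pattern: 2nd Wednesday of the month.
February 2023 — 2nd Wednesday is February 8, 2023.
2nd Wednesday of March 2023: March 8, 2023.
2nd Wednesday of April 2023: April 12, 2023.
2nd Wednesday of May 2023: May 10, 2023.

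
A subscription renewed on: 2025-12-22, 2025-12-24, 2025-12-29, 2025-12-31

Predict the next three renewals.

2026-01-05, 2026-01-07, 2026-01-12

The gap pattern 2, 5, 2 repeats every 2 events.
These are the Mondays and Wednesdays of each week.
Next Monday: 2026-01-05.
The following Wednesday is 2026-01-07.
Next Monday: 2026-01-12.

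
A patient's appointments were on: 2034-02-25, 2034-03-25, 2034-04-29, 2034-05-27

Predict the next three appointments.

All Saturdays; the gaps (28, 35, 28) vary with month length.
This is the last Saturday of each month.
June 2034 ends with Saturday 2034-06-24.
July 2034 ends with Saturday 2034-07-29.
August 2034 ends with Saturday 2034-08-26.

2034-06-24, 2034-07-29, 2034-08-26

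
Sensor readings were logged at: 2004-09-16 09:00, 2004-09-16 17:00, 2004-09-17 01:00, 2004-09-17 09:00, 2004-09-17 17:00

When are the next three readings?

2004-09-18 01:00, 2004-09-18 09:00, 2004-09-18 17:00

Gaps: 8, 8, 8, 8 hours — each event is 8 hours after the previous one.
2004-09-17 17:00 + 8 h = 2004-09-18 01:00.
2004-09-18 01:00 + 8 h = 2004-09-18 09:00.
2004-09-18 09:00 + 8 h = 2004-09-18 17:00.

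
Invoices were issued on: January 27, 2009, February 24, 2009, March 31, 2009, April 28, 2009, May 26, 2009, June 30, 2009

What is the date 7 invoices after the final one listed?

All Tuesdays; the gaps (28, 35, 28, 28, 35) vary with month length.
This is the last Tuesday of each month.
July 2009 ends with Tuesday July 28, 2009.
Last Tuesday of August 2009: August 25, 2009.
Last Tuesday of September 2009: September 29, 2009.
October 2009 ends with Tuesday October 27, 2009.
Last Tuesday of November 2009: November 24, 2009.
Last Tuesday of December 2009: December 29, 2009.
January 2010 ends with Tuesday January 26, 2010.

January 26, 2010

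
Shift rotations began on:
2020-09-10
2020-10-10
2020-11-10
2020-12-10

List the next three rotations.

Each date is the 10th; the gaps (30, 31, 30) track the month lengths.
The rule is the 10th of each month.
January 2021: 2021-01-10.
February 2021: 2021-02-10.
March 2021: 2021-03-10.

2021-01-10, 2021-02-10, 2021-03-10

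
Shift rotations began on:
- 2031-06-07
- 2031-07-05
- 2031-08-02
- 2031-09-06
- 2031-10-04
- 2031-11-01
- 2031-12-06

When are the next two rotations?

All dates are Saturdays, 28, 28, 35, 28, 28, 35 days apart.
Specifically, the 1st Saturday of each month.
January 2032 — 1st Saturday is 2032-01-03.
February 2032 — 1st Saturday is 2032-02-07.

2032-01-03, 2032-02-07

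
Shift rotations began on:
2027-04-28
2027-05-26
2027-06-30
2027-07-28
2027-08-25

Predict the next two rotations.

2027-09-29, 2027-10-27

Every date is a Wednesday; gaps 28, 35, 28, 28 days.
Each is the last Wednesday of its month (at least one falls on the 29th or later, ruling out '4th Wednesday').
September 2027 ends with Wednesday 2027-09-29.
October 2027 ends with Wednesday 2027-10-27.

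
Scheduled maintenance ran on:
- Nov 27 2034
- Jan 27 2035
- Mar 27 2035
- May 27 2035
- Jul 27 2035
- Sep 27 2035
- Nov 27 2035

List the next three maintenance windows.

Jan 27 2036, Mar 27 2036, May 27 2036

Gaps: 61, 59, 61, 61, 62, 61 days — not constant. Every event is on the 27th of the month.
Pattern: the 27th of every 2 months.
Next: January 2036 → Jan 27 2036.
Next: March 2036 → Mar 27 2036.
May 2036: May 27 2036.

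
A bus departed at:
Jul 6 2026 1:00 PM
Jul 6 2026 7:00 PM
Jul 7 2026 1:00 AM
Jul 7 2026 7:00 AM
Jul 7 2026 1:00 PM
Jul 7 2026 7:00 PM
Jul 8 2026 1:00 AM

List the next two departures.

Jul 8 2026 7:00 AM, Jul 8 2026 1:00 PM

The interval is a steady 6 hours (6, 6, 6, 6, 6, 6).
Jul 8 2026 1:00 AM + 6 h = Jul 8 2026 7:00 AM.
Jul 8 2026 7:00 AM + 6 h = Jul 8 2026 1:00 PM.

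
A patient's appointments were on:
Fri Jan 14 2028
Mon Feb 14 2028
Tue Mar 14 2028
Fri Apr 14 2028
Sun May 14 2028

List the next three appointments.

The day-of-month is always 14 (31, 29, 31, 30 days between events).
So this recurs on the 14th of each month.
Next: June 2028 → Wed Jun 14 2028.
July 2028: Fri Jul 14 2028.
August 2028: Mon Aug 14 2028.

Wed Jun 14 2028, Fri Jul 14 2028, Mon Aug 14 2028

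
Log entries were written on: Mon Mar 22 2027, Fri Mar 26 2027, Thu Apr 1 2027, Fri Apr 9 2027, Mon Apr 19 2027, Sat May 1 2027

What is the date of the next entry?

Sat May 15 2027

Gaps: 4, 6, 8, 10, 12 days — each gap is 2 larger than the previous one.
Next gap: 14 days. Sat May 1 2027 + 14 days = Sat May 15 2027.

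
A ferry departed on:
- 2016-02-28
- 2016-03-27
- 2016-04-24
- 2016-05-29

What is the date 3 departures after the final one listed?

2016-08-28

These are Sundays with 28, 28, 35-day gaps.
Each is the final Sunday of its month — 2016-05-29 is past the 28th, so '4th Sunday' doesn't fit.
June 2016 ends with Sunday 2016-06-26.
July 2016 ends with Sunday 2016-07-31.
August 2016 ends with Sunday 2016-08-28.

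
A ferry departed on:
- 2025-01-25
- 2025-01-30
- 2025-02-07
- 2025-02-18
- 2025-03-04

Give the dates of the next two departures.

2025-03-21, 2025-04-10

Gaps: 5, 8, 11, 14 days — each gap is 3 larger than the previous one.
Next gap: 17 days. 2025-03-04 + 17 days = 2025-03-21.
Next gap: 20 days. 2025-03-21 + 20 days = 2025-04-10.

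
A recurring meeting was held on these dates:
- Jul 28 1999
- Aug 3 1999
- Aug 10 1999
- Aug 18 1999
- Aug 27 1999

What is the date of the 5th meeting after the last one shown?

Intervals are 6, 7, 8, 9 days — an arithmetic progression with common difference 1.
Next gap: 10 days. Aug 27 1999 + 10 days = Sep 6 1999.
Next gap: 11 days. Sep 6 1999 + 11 days = Sep 17 1999.
Next gap: 12 days. Sep 17 1999 + 12 days = Sep 29 1999.
Next gap: 13 days. Sep 29 1999 + 13 days = Oct 12 1999.
Next gap: 14 days. Oct 12 1999 + 14 days = Oct 26 1999.

Oct 26 1999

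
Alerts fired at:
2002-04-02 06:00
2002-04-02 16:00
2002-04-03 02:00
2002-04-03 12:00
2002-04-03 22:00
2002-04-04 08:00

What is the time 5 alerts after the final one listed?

2002-04-06 10:00

Spacing: 10, 10, 10, 10, 10 h — constant 10 h.
2002-04-04 08:00 + 10 h = 2002-04-04 18:00.
2002-04-04 18:00 + 10 h = 2002-04-05 04:00.
2002-04-05 04:00 + 10 h = 2002-04-05 14:00.
2002-04-05 14:00 + 10 h = 2002-04-06 00:00.
2002-04-06 00:00 + 10 h = 2002-04-06 10:00.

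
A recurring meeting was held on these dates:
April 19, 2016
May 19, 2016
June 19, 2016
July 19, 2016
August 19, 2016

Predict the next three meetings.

September 19, 2016; October 19, 2016; November 19, 2016

Each date is the 19th; the gaps (30, 31, 30, 31) track the month lengths.
The rule is the 19th of each month.
September 2016: September 19, 2016.
Next: October 2016 → October 19, 2016.
November 2016: November 19, 2016.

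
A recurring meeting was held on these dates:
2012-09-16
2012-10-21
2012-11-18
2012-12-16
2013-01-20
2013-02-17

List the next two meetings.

2013-03-17, 2013-04-21

Gaps: 35, 28, 28, 35, 28 days — a mix of 28 and 35. Every date is a Sunday.
Each is the 3rd Sunday of its month.
3rd Sunday of March 2013: 2013-03-17.
April 2013 — 3rd Sunday is 2013-04-21.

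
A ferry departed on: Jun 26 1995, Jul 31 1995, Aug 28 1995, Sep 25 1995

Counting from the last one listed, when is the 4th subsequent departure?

These are Mondays with 35, 28, 28-day gaps.
Each is the final Monday of its month — Jul 31 1995 is past the 28th, so '4th Monday' doesn't fit.
Last Monday of October 1995: Oct 30 1995.
Last Monday of November 1995: Nov 27 1995.
December 1995 ends with Monday Dec 25 1995.
January 1996 ends with Monday Jan 29 1996.

Jan 29 1996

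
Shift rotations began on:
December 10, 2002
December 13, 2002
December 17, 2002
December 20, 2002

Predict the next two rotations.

Every event lands on a Tuesday or Friday (gaps cycle 3, 4, 3).
So the schedule is: every Tuesday and Friday.
The following Tuesday is December 24, 2002.
The following Friday is December 27, 2002.

December 24, 2002; December 27, 2002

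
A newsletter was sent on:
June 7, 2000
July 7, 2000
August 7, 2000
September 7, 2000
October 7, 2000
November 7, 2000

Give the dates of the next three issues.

Gaps: 30, 31, 31, 30, 31 days — not constant. Every event is on the 7th of the month.
Pattern: the 7th of each month.
Next: December 2000 → December 7, 2000.
January 2001: January 7, 2001.
February 2001: February 7, 2001.

December 7, 2000; January 7, 2001; February 7, 2001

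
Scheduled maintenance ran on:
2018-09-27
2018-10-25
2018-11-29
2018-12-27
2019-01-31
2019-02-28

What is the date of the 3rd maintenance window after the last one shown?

2019-05-30

These are Thursdays with 28, 35, 28, 35, 28-day gaps.
Each is the final Thursday of its month — 2018-11-29 is past the 28th, so '4th Thursday' doesn't fit.
Last Thursday of March 2019: 2019-03-28.
Last Thursday of April 2019: 2019-04-25.
May 2019 ends with Thursday 2019-05-30.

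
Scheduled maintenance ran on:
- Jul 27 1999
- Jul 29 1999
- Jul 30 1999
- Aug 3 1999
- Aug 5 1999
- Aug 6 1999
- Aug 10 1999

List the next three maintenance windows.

Aug 12 1999, Aug 13 1999, Aug 17 1999

Every event lands on a Tuesday or Thursday or Friday (gaps cycle 2, 1, 4, 2, 1, 4).
So the schedule is: every Tuesday, Thursday and Friday.
The following Thursday is Aug 12 1999.
Next Friday: Aug 13 1999.
The following Tuesday is Aug 17 1999.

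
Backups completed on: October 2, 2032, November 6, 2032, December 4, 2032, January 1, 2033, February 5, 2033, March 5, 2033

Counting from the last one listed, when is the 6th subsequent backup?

These are Saturdays at 28- or 35-day spacing (35, 28, 28, 35, 28).
The pattern: 1st Saturday of the month.
1st Saturday of April 2033: April 2, 2033.
1st Saturday of May 2033: May 7, 2033.
1st Saturday of June 2033: June 4, 2033.
1st Saturday of July 2033: July 2, 2033.
August 2033 — 1st Saturday is August 6, 2033.
September 2033 — 1st Saturday is September 3, 2033.

September 3, 2033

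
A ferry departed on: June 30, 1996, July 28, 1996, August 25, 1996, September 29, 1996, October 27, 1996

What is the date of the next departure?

These are Sundays with 28, 28, 35, 28-day gaps.
Each is the final Sunday of its month — June 30, 1996 is past the 28th, so '4th Sunday' doesn't fit.
November 1996 ends with Sunday November 24, 1996.

November 24, 1996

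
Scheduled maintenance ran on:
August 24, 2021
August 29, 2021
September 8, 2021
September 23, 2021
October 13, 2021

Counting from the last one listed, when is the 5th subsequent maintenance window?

Intervals are 5, 10, 15, 20 days — an arithmetic progression with common difference 5.
Next gap: 25 days. October 13, 2021 + 25 days = November 7, 2021.
Next gap: 30 days. November 7, 2021 + 30 days = December 7, 2021.
Next gap: 35 days. December 7, 2021 + 35 days = January 11, 2022.
Next gap: 40 days. January 11, 2022 + 40 days = February 20, 2022.
Next gap: 45 days. February 20, 2022 + 45 days = April 6, 2022.

April 6, 2022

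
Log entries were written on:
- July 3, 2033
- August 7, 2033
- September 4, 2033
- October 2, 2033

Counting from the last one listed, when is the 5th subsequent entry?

March 5, 2034

All dates are Sundays, 35, 28, 28 days apart.
Specifically, the 1st Sunday of each month.
1st Sunday of November 2033: November 6, 2033.
1st Sunday of December 2033: December 4, 2033.
1st Sunday of January 2034: January 1, 2034.
February 2034 — 1st Sunday is February 5, 2034.
March 2034 — 1st Sunday is March 5, 2034.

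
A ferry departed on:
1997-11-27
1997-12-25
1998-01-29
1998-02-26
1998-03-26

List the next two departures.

1998-04-30, 1998-05-28

These are Thursdays with 28, 35, 28, 28-day gaps.
Each is the final Thursday of its month — 1998-01-29 is past the 28th, so '4th Thursday' doesn't fit.
April 1998 ends with Thursday 1998-04-30.
May 1998 ends with Thursday 1998-05-28.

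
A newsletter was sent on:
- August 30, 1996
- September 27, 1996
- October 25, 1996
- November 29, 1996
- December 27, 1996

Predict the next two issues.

Every date is a Friday; gaps 28, 28, 35, 28 days.
Each is the last Friday of its month (at least one falls on the 29th or later, ruling out '4th Friday').
January 1997 ends with Friday January 31, 1997.
February 1997 ends with Friday February 28, 1997.

January 31, 1997; February 28, 1997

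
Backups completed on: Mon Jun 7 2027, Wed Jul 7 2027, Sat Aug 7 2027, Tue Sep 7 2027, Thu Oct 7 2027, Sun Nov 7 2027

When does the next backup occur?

The day-of-month is always 7 (30, 31, 31, 30, 31 days between events).
So this recurs on the 7th of each month.
Next: December 2027 → Tue Dec 7 2027.

Tue Dec 7 2027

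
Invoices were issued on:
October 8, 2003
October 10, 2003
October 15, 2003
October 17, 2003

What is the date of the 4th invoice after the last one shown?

Every event lands on a Wednesday or Friday (gaps cycle 2, 5, 2).
So the schedule is: every Wednesday and Friday.
The following Wednesday is October 22, 2003.
The following Friday is October 24, 2003.
Next Wednesday: October 29, 2003.
Next Friday: October 31, 2003.

October 31, 2003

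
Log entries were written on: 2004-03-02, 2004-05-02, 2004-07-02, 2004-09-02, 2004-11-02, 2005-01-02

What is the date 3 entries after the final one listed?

2005-07-02

The day-of-month is always 2 (61, 61, 62, 61, 61 days between events).
So this recurs on the 2nd of every 2 months.
Next: March 2005 → 2005-03-02.
Next: May 2005 → 2005-05-02.
July 2005: 2005-07-02.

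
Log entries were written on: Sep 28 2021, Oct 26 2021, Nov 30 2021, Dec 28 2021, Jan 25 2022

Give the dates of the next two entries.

Feb 22 2022, Mar 29 2022

Every date is a Tuesday; gaps 28, 35, 28, 28 days.
Each is the last Tuesday of its month (at least one falls on the 29th or later, ruling out '4th Tuesday').
February 2022 ends with Tuesday Feb 22 2022.
March 2022 ends with Tuesday Mar 29 2022.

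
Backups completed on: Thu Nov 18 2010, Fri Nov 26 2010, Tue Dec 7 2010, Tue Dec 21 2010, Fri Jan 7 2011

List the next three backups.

Gaps: 8, 11, 14, 17 days — each gap is 3 larger than the previous one.
Next gap: 20 days. Fri Jan 7 2011 + 20 days = Thu Jan 27 2011.
Next gap: 23 days. Thu Jan 27 2011 + 23 days = Sat Feb 19 2011.
Next gap: 26 days. Sat Feb 19 2011 + 26 days = Thu Mar 17 2011.

Thu Jan 27 2011, Sat Feb 19 2011, Thu Mar 17 2011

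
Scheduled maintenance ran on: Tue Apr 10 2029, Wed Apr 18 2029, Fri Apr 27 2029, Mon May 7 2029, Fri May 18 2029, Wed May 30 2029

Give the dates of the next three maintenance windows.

Tue Jun 12 2029, Tue Jun 26 2029, Wed Jul 11 2029

Gaps: 8, 9, 10, 11, 12 days — each gap is 1 larger than the previous one.
Next gap: 13 days. Wed May 30 2029 + 13 days = Tue Jun 12 2029.
Next gap: 14 days. Tue Jun 12 2029 + 14 days = Tue Jun 26 2029.
Next gap: 15 days. Tue Jun 26 2029 + 15 days = Wed Jul 11 2029.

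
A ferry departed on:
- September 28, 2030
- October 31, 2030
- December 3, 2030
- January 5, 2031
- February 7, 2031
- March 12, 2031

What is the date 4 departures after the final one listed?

Every event comes 33 days after the last (33, 33, 33, 33, 33).
March 12, 2031 + 33 days = April 14, 2031.
April 14, 2031 + 33 days = May 17, 2031.
May 17, 2031 + 33 days = June 19, 2031.
June 19, 2031 + 33 days = July 22, 2031.

July 22, 2031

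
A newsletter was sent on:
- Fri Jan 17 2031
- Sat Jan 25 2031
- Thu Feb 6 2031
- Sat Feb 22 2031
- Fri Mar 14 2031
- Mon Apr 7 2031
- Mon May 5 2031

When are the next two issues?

Fri Jun 6 2031, Sat Jul 12 2031

The spacing grows by 4 each time: 8, 12, 16, 20, 24, 28 days.
Next gap: 32 days. Mon May 5 2031 + 32 days = Fri Jun 6 2031.
Next gap: 36 days. Fri Jun 6 2031 + 36 days = Sat Jul 12 2031.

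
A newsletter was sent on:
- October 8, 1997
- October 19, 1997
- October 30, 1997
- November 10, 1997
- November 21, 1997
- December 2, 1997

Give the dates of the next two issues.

Gaps between consecutive events: 11, 11, 11, 11, 11 days — a constant 11-day interval.
December 2, 1997 + 11 days = December 13, 1997.
December 13, 1997 + 11 days = December 24, 1997.

December 13, 1997; December 24, 1997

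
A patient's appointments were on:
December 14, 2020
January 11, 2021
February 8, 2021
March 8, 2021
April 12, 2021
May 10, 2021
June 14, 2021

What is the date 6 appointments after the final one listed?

Gaps: 28, 28, 28, 35, 28, 35 days — a mix of 28 and 35. Every date is a Monday.
Each is the 2nd Monday of its month.
July 2021 — 2nd Monday is July 12, 2021.
2nd Monday of August 2021: August 9, 2021.
2nd Monday of September 2021: September 13, 2021.
October 2021 — 2nd Monday is October 11, 2021.
November 2021 — 2nd Monday is November 8, 2021.
December 2021 — 2nd Monday is December 13, 2021.

December 13, 2021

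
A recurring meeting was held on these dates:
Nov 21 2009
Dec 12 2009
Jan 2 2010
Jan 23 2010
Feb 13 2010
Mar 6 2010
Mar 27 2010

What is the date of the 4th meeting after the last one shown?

Jun 19 2010

Every event comes 21 days after the last (21, 21, 21, 21, 21, 21).
Mar 27 2010 + 21 days = Apr 17 2010.
Apr 17 2010 + 21 days = May 8 2010.
May 8 2010 + 21 days = May 29 2010.
May 29 2010 + 21 days = Jun 19 2010.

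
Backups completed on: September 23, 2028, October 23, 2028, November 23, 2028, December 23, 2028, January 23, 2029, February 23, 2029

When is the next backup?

Gaps: 30, 31, 30, 31, 31 days — not constant. Every event is on the 23rd of the month.
Pattern: the 23rd of each month.
Next: March 2029 → March 23, 2029.

March 23, 2029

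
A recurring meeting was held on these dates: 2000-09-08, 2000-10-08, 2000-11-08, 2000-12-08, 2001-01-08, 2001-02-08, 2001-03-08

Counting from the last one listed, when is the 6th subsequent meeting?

2001-09-08

The day-of-month is always 8 (30, 31, 30, 31, 31, 28 days between events).
So this recurs on the 8th of each month.
Next: April 2001 → 2001-04-08.
Next: May 2001 → 2001-05-08.
Next: June 2001 → 2001-06-08.
July 2001: 2001-07-08.
Next: August 2001 → 2001-08-08.
September 2001: 2001-09-08.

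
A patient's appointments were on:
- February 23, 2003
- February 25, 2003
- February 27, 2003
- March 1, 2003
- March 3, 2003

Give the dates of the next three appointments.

March 5, 2003; March 7, 2003; March 9, 2003

The spacing is 2, 2, 2, 2 days — always 2 days.
March 3, 2003 + 2 days = March 5, 2003.
March 5, 2003 + 2 days = March 7, 2003.
March 7, 2003 + 2 days = March 9, 2003.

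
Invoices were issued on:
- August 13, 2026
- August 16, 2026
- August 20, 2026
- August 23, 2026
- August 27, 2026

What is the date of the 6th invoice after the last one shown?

September 17, 2026

The gap pattern 3, 4, 3, 4 repeats every 2 events.
These are the Thursdays and Sundays of each week.
The following Sunday is August 30, 2026.
The following Thursday is September 3, 2026.
Next Sunday: September 6, 2026.
Next Thursday: September 10, 2026.
The following Sunday is September 13, 2026.
The following Thursday is September 17, 2026.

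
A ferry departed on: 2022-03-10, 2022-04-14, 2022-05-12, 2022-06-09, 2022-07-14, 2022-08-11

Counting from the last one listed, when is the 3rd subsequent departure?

2022-11-10

All dates are Thursdays, 35, 28, 28, 35, 28 days apart.
Specifically, the 2nd Thursday of each month.
2nd Thursday of September 2022: 2022-09-08.
2nd Thursday of October 2022: 2022-10-13.
2nd Thursday of November 2022: 2022-11-10.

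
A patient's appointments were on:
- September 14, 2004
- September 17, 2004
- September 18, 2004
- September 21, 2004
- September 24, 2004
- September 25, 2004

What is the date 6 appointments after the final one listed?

October 9, 2004

Gaps: 3, 1, 3, 3, 1 days — not constant, but cyclic with period 3.
The events fall on every Tuesday, Friday and Saturday.
The following Tuesday is September 28, 2004.
Next Friday: October 1, 2004.
The following Saturday is October 2, 2004.
The following Tuesday is October 5, 2004.
Next Friday: October 8, 2004.
The following Saturday is October 9, 2004.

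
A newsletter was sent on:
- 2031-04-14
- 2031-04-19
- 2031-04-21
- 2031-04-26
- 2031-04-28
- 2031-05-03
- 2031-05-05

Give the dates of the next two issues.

2031-05-10, 2031-05-12

Gaps: 5, 2, 5, 2, 5, 2 days — not constant, but cyclic with period 2.
The events fall on every Monday and Saturday.
The following Saturday is 2031-05-10.
The following Monday is 2031-05-12.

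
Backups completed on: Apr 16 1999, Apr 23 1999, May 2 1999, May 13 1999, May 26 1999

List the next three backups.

Gaps: 7, 9, 11, 13 days — each gap is 2 larger than the previous one.
Next gap: 15 days. May 26 1999 + 15 days = Jun 10 1999.
Next gap: 17 days. Jun 10 1999 + 17 days = Jun 27 1999.
Next gap: 19 days. Jun 27 1999 + 19 days = Jul 16 1999.

Jun 10 1999, Jun 27 1999, Jul 16 1999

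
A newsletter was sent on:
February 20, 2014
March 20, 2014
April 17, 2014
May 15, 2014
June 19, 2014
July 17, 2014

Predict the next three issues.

August 21, 2014; September 18, 2014; October 16, 2014

These are Thursdays at 28- or 35-day spacing (28, 28, 28, 35, 28).
The pattern: 3rd Thursday of the month.
3rd Thursday of August 2014: August 21, 2014.
3rd Thursday of September 2014: September 18, 2014.
3rd Thursday of October 2014: October 16, 2014.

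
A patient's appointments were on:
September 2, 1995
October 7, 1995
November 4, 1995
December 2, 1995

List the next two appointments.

All dates are Saturdays, 35, 28, 28 days apart.
Specifically, the 1st Saturday of each month.
January 1996 — 1st Saturday is January 6, 1996.
1st Saturday of February 1996: February 3, 1996.

January 6, 1996; February 3, 1996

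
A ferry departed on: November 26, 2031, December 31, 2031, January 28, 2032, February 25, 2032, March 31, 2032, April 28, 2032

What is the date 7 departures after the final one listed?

These are Wednesdays with 35, 28, 28, 35, 28-day gaps.
Each is the final Wednesday of its month — December 31, 2031 is past the 28th, so '4th Wednesday' doesn't fit.
May 2032 ends with Wednesday May 26, 2032.
Last Wednesday of June 2032: June 30, 2032.
July 2032 ends with Wednesday July 28, 2032.
Last Wednesday of August 2032: August 25, 2032.
September 2032 ends with Wednesday September 29, 2032.
Last Wednesday of October 2032: October 27, 2032.
November 2032 ends with Wednesday November 24, 2032.

November 24, 2032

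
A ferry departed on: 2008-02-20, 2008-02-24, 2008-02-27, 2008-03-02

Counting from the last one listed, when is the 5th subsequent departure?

2008-03-19

Every event lands on a Wednesday or Sunday (gaps cycle 4, 3, 4).
So the schedule is: every Wednesday and Sunday.
The following Wednesday is 2008-03-05.
The following Sunday is 2008-03-09.
Next Wednesday: 2008-03-12.
Next Sunday: 2008-03-16.
The following Wednesday is 2008-03-19.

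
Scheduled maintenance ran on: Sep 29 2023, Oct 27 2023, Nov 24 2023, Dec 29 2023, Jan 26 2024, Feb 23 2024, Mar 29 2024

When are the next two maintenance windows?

Every date is a Friday; gaps 28, 28, 35, 28, 28, 35 days.
Each is the last Friday of its month (at least one falls on the 29th or later, ruling out '4th Friday').
Last Friday of April 2024: Apr 26 2024.
May 2024 ends with Friday May 31 2024.

Apr 26 2024, May 31 2024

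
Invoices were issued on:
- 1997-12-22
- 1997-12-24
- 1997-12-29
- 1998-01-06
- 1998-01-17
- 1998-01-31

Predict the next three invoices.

1998-02-17, 1998-03-09, 1998-04-01

Gaps: 2, 5, 8, 11, 14 days — each gap is 3 larger than the previous one.
Next gap: 17 days. 1998-01-31 + 17 days = 1998-02-17.
Next gap: 20 days. 1998-02-17 + 20 days = 1998-03-09.
Next gap: 23 days. 1998-03-09 + 23 days = 1998-04-01.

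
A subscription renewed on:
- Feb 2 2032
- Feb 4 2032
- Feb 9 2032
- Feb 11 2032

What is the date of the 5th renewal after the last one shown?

The gap pattern 2, 5, 2 repeats every 2 events.
These are the Mondays and Wednesdays of each week.
Next Monday: Feb 16 2032.
Next Wednesday: Feb 18 2032.
Next Monday: Feb 23 2032.
The following Wednesday is Feb 25 2032.
Next Monday: Mar 1 2032.

Mar 1 2032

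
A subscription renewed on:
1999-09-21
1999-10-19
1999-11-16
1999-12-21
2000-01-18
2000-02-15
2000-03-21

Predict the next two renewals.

2000-04-18, 2000-05-16

Gaps: 28, 28, 35, 28, 28, 35 days — a mix of 28 and 35. Every date is a Tuesday.
Each is the 3rd Tuesday of its month.
April 2000 — 3rd Tuesday is 2000-04-18.
3rd Tuesday of May 2000: 2000-05-16.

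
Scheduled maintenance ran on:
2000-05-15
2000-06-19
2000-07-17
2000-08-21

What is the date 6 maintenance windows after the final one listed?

Gaps: 35, 28, 35 days — a mix of 28 and 35. Every date is a Monday.
Each is the 3rd Monday of its month.
3rd Monday of September 2000: 2000-09-18.
October 2000 — 3rd Monday is 2000-10-16.
November 2000 — 3rd Monday is 2000-11-20.
December 2000 — 3rd Monday is 2000-12-18.
January 2001 — 3rd Monday is 2001-01-15.
3rd Monday of February 2001: 2001-02-19.

2001-02-19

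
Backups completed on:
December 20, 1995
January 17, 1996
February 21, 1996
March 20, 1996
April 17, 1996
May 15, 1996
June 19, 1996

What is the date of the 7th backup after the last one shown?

All dates are Wednesdays, 28, 35, 28, 28, 28, 35 days apart.
Specifically, the 3rd Wednesday of each month.
July 1996 — 3rd Wednesday is July 17, 1996.
3rd Wednesday of August 1996: August 21, 1996.
3rd Wednesday of September 1996: September 18, 1996.
October 1996 — 3rd Wednesday is October 16, 1996.
3rd Wednesday of November 1996: November 20, 1996.
December 1996 — 3rd Wednesday is December 18, 1996.
3rd Wednesday of January 1997: January 15, 1997.

January 15, 1997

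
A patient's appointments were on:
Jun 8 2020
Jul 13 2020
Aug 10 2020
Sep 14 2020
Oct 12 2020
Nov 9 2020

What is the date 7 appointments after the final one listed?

All dates are Mondays, 35, 28, 35, 28, 28 days apart.
Specifically, the 2nd Monday of each month.
2nd Monday of December 2020: Dec 14 2020.
2nd Monday of January 2021: Jan 11 2021.
2nd Monday of February 2021: Feb 8 2021.
2nd Monday of March 2021: Mar 8 2021.
April 2021 — 2nd Monday is Apr 12 2021.
2nd Monday of May 2021: May 10 2021.
June 2021 — 2nd Monday is Jun 14 2021.

Jun 14 2021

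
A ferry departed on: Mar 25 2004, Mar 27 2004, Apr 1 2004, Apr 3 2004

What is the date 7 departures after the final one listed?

Gaps: 2, 5, 2 days — not constant, but cyclic with period 2.
The events fall on every Thursday and Saturday.
The following Thursday is Apr 8 2004.
The following Saturday is Apr 10 2004.
Next Thursday: Apr 15 2004.
Next Saturday: Apr 17 2004.
Next Thursday: Apr 22 2004.
The following Saturday is Apr 24 2004.
The following Thursday is Apr 29 2004.

Apr 29 2004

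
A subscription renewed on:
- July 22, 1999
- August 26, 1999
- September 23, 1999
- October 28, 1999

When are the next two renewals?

November 25, 1999; December 23, 1999

Gaps: 35, 28, 35 days — a mix of 28 and 35. Every date is a Thursday.
Each is the 4th Thursday of its month.
4th Thursday of November 1999: November 25, 1999.
December 1999 — 4th Thursday is December 23, 1999.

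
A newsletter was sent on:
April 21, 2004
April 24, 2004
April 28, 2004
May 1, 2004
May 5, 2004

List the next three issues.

May 8, 2004; May 12, 2004; May 15, 2004

Every event lands on a Wednesday or Saturday (gaps cycle 3, 4, 3, 4).
So the schedule is: every Wednesday and Saturday.
The following Saturday is May 8, 2004.
Next Wednesday: May 12, 2004.
Next Saturday: May 15, 2004.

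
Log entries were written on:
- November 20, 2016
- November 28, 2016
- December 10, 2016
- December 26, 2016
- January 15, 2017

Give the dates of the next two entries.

February 8, 2017; March 8, 2017

Gaps: 8, 12, 16, 20 days — each gap is 4 larger than the previous one.
Next gap: 24 days. January 15, 2017 + 24 days = February 8, 2017.
Next gap: 28 days. February 8, 2017 + 28 days = March 8, 2017.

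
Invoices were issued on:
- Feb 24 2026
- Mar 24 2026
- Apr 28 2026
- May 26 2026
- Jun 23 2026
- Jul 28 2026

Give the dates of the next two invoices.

Aug 25 2026, Sep 22 2026

Gaps: 28, 35, 28, 28, 35 days — a mix of 28 and 35. Every date is a Tuesday.
Each is the 4th Tuesday of its month.
August 2026 — 4th Tuesday is Aug 25 2026.
4th Tuesday of September 2026: Sep 22 2026.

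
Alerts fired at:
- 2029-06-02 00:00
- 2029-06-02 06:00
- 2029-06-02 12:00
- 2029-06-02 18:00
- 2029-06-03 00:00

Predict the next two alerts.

2029-06-03 06:00, 2029-06-03 12:00

The interval is a steady 6 hours (6, 6, 6, 6).
2029-06-03 00:00 + 6 h = 2029-06-03 06:00.
2029-06-03 06:00 + 6 h = 2029-06-03 12:00.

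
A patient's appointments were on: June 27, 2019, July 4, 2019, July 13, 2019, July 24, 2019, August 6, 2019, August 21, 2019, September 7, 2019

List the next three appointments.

Gaps: 7, 9, 11, 13, 15, 17 days — each gap is 2 larger than the previous one.
Next gap: 19 days. September 7, 2019 + 19 days = September 26, 2019.
Next gap: 21 days. September 26, 2019 + 21 days = October 17, 2019.
Next gap: 23 days. October 17, 2019 + 23 days = November 9, 2019.

September 26, 2019; October 17, 2019; November 9, 2019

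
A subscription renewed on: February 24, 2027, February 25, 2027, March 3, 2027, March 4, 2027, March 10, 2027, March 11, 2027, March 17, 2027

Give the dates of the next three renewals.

March 18, 2027; March 24, 2027; March 25, 2027

The gap pattern 1, 6, 1, 6, 1, 6 repeats every 2 events.
These are the Wednesdays and Thursdays of each week.
The following Thursday is March 18, 2027.
Next Wednesday: March 24, 2027.
The following Thursday is March 25, 2027.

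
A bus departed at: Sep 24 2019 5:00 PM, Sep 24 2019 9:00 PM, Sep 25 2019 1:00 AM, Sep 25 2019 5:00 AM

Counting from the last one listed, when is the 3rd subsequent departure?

Sep 25 2019 5:00 PM

The interval is a steady 4 hours (4, 4, 4).
Sep 25 2019 5:00 AM + 4 h = Sep 25 2019 9:00 AM.
Sep 25 2019 9:00 AM + 4 h = Sep 25 2019 1:00 PM.
Sep 25 2019 1:00 PM + 4 h = Sep 25 2019 5:00 PM.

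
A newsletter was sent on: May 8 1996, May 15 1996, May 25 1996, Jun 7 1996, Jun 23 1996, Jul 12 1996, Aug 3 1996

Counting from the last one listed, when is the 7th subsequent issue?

Intervals are 7, 10, 13, 16, 19, 22 days — an arithmetic progression with common difference 3.
Next gap: 25 days. Aug 3 1996 + 25 days = Aug 28 1996.
Next gap: 28 days. Aug 28 1996 + 28 days = Sep 25 1996.
Next gap: 31 days. Sep 25 1996 + 31 days = Oct 26 1996.
Next gap: 34 days. Oct 26 1996 + 34 days = Nov 29 1996.
Next gap: 37 days. Nov 29 1996 + 37 days = Jan 5 1997.
Next gap: 40 days. Jan 5 1997 + 40 days = Feb 14 1997.
Next gap: 43 days. Feb 14 1997 + 43 days = Mar 29 1997.

Mar 29 1997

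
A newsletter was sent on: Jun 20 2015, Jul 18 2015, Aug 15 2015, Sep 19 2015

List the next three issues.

Gaps: 28, 28, 35 days — a mix of 28 and 35. Every date is a Saturday.
Each is the 3rd Saturday of its month.
3rd Saturday of October 2015: Oct 17 2015.
3rd Saturday of November 2015: Nov 21 2015.
3rd Saturday of December 2015: Dec 19 2015.

Oct 17 2015, Nov 21 2015, Dec 19 2015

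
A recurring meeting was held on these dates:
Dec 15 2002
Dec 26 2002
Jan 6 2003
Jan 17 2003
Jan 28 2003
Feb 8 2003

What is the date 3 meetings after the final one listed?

Mar 13 2003

Gaps between consecutive events: 11, 11, 11, 11, 11 days — a constant 11-day interval.
Feb 8 2003 + 11 days = Feb 19 2003.
Feb 19 2003 + 11 days = Mar 2 2003.
Mar 2 2003 + 11 days = Mar 13 2003.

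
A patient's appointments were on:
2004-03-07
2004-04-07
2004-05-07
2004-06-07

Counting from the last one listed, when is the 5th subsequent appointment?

2004-11-07

Each date is the 7th; the gaps (31, 30, 31) track the month lengths.
The rule is the 7th of each month.
Next: July 2004 → 2004-07-07.
August 2004: 2004-08-07.
September 2004: 2004-09-07.
Next: October 2004 → 2004-10-07.
November 2004: 2004-11-07.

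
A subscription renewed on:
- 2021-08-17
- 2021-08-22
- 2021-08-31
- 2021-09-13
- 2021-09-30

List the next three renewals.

2021-10-21, 2021-11-15, 2021-12-14

Gaps: 5, 9, 13, 17 days — each gap is 4 larger than the previous one.
Next gap: 21 days. 2021-09-30 + 21 days = 2021-10-21.
Next gap: 25 days. 2021-10-21 + 25 days = 2021-11-15.
Next gap: 29 days. 2021-11-15 + 29 days = 2021-12-14.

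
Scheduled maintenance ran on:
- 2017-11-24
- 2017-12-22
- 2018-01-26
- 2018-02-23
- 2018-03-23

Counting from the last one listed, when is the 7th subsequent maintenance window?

2018-10-26

These are Fridays at 28- or 35-day spacing (28, 35, 28, 28).
The pattern: 4th Friday of the month.
April 2018 — 4th Friday is 2018-04-27.
May 2018 — 4th Friday is 2018-05-25.
June 2018 — 4th Friday is 2018-06-22.
4th Friday of July 2018: 2018-07-27.
4th Friday of August 2018: 2018-08-24.
4th Friday of September 2018: 2018-09-28.
October 2018 — 4th Friday is 2018-10-26.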